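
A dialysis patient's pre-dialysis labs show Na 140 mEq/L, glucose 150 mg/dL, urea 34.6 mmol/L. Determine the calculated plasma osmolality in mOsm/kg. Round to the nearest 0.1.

Calculated osmolality = 2·Na + glucose/18 + urea
= 2·140 + 150/18 + 34.6
= 280 + 8.33 + 34.60
= 322.93 mOsm/kg

322.9 mOsm/kg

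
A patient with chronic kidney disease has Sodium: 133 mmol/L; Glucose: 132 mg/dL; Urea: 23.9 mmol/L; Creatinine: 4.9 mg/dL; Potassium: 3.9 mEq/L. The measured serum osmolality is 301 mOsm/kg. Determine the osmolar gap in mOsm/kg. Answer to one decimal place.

3.8 mOsm/kg

Calculated osmolality = 2·Na + glucose/18 + urea
= 2·133 + 132/18 + 23.9
= 266 + 7.33 + 23.90
= 297.23 mOsm/kg ≈ 297.2 mOsm/kg
Osmolar gap = measured − calculated = 301 − 297.2 = 3.8 mOsm/kg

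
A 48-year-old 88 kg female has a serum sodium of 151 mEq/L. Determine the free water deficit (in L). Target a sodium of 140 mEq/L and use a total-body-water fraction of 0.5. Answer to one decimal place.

TBW = 0.5 · 88 = 44 L
Free water deficit = TBW · (Na/140 − 1)
= 44 · (151/140 − 1)
= 44 · 0.0786
= 3.46 L

3.5 L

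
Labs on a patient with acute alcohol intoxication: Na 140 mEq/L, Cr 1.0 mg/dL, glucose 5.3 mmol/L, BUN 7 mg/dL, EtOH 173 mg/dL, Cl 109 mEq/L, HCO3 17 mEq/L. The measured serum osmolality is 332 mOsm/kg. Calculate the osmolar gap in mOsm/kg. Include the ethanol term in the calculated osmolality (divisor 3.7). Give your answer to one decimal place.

-2.6 mOsm/kg

Calculated osmolality = 2·Na + glucose + BUN/2.8 + ethanol/3.7
= 2·140 + 5.3 + 7/2.8 + 173/3.7
= 280 + 5.30 + 2.50 + 46.76
= 334.56 mOsm/kg ≈ 334.6 mOsm/kg
Osmolar gap = measured − calculated = 332 − 334.6 = -2.6 mOsm/kg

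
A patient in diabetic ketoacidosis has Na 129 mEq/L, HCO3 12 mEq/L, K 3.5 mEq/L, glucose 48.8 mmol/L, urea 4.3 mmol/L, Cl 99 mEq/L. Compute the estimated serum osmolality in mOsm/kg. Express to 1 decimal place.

Calculated osmolality = 2·Na + glucose + urea
= 2·129 + 48.8 + 4.3
= 258 + 48.80 + 4.30
= 311.1 mOsm/kg

311.1 mOsm/kg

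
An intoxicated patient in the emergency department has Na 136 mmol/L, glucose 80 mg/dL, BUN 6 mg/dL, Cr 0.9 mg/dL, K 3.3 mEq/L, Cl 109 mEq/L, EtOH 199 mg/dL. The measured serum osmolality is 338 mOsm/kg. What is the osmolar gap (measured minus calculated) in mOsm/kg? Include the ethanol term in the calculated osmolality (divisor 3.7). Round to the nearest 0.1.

5.6 mOsm/kg

Calculated osmolality = 2·Na + glucose/18 + BUN/2.8 + ethanol/3.7
= 2·136 + 80/18 + 6/2.8 + 199/3.7
= 272 + 4.44 + 2.14 + 53.78
= 332.36 mOsm/kg ≈ 332.4 mOsm/kg
Osmolar gap = measured − calculated = 338 − 332.4 = 5.6 mOsm/kg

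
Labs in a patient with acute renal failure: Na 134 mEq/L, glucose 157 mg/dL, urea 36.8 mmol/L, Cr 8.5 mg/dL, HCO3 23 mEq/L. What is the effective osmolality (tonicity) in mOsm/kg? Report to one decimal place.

Effective osmolality excludes urea (freely permeant across cell membranes):
2·Na + glucose/18
= 2·134 + 157/18
= 268 + 8.72
= 276.72 mOsm/kg

276.7 mOsm/kg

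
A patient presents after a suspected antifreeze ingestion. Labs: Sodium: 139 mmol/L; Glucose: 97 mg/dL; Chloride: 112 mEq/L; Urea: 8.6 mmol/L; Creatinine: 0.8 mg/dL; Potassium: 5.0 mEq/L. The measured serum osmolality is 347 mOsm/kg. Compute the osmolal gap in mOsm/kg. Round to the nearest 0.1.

55.0 mOsm/kg

Calculated osmolality = 2·Na + glucose/18 + urea
= 2·139 + 97/18 + 8.6
= 278 + 5.39 + 8.60
= 291.99 mOsm/kg ≈ 292.0 mOsm/kg
Osmolar gap = measured − calculated = 347 − 292.0 = 55.0 mOsm/kg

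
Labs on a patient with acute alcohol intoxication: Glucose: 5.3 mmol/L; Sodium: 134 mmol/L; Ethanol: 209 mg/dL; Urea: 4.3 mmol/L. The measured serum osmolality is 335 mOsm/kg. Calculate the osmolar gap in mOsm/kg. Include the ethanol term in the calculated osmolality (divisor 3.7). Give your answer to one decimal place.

0.9 mOsm/kg

Calculated osmolality = 2·Na + glucose + urea + ethanol/3.7
= 2·134 + 5.3 + 4.3 + 209/3.7
= 268 + 5.30 + 4.30 + 56.49
= 334.09 mOsm/kg ≈ 334.1 mOsm/kg
Osmolar gap = measured − calculated = 335 − 334.1 = 0.9 mOsm/kg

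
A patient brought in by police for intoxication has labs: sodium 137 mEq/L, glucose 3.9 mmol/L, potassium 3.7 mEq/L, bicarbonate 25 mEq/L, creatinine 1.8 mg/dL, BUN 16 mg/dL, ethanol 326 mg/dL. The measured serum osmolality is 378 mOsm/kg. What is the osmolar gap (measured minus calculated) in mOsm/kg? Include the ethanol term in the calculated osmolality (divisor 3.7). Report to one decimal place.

6.3 mOsm/kg

Calculated osmolality = 2·Na + glucose + BUN/2.8 + ethanol/3.7
= 2·137 + 3.9 + 16/2.8 + 326/3.7
= 274 + 3.90 + 5.71 + 88.11
= 371.72 mOsm/kg ≈ 371.7 mOsm/kg
Osmolar gap = measured − calculated = 378 − 371.7 = 6.3 mOsm/kg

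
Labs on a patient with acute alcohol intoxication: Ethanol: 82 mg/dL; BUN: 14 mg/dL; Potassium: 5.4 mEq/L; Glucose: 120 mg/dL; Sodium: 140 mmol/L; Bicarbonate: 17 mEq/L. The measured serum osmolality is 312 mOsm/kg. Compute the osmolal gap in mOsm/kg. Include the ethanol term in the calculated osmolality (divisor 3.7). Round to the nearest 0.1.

-1.8 mOsm/kg

Calculated osmolality = 2·Na + glucose/18 + BUN/2.8 + ethanol/3.7
= 2·140 + 120/18 + 14/2.8 + 82/3.7
= 280 + 6.67 + 5 + 22.16
= 313.83 mOsm/kg ≈ 313.8 mOsm/kg
Osmolar gap = measured − calculated = 312 − 313.8 = -1.8 mOsm/kg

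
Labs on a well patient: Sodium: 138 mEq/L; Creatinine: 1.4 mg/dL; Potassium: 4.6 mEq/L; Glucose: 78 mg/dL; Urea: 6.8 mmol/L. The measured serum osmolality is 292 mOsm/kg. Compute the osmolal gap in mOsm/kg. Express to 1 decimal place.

Calculated osmolality = 2·Na + glucose/18 + urea
= 2·138 + 78/18 + 6.8
= 276 + 4.33 + 6.80
= 287.13 mOsm/kg ≈ 287.1 mOsm/kg
Osmolar gap = measured − calculated = 292 − 287.1 = 4.9 mOsm/kg

4.9 mOsm/kg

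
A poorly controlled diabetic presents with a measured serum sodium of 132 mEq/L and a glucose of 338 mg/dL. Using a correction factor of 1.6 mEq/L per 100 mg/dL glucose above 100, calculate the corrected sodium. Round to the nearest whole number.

136 mEq/L

Corrected Na = measured Na + 1.6 · (glucose − 100)/100
= 132 + 1.6 · (338 − 100)/100
= 132 + 3.8
= 135.8 mEq/L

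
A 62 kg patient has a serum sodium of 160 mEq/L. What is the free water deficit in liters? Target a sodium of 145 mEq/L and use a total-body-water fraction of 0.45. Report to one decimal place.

2.9 L

TBW = 0.45 · 62 = 27.9 L
Free water deficit = TBW · (Na/145 − 1)
= 27.9 · (160/145 − 1)
= 27.9 · 0.1034
= 2.88 L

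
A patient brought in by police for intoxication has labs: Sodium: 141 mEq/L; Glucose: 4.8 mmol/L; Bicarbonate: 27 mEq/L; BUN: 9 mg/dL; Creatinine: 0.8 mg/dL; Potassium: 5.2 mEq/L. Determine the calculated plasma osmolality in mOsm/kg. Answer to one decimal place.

Calculated osmolality = 2·Na + glucose + BUN/2.8
= 2·141 + 4.8 + 9/2.8
= 282 + 4.80 + 3.21
= 290.01 mOsm/kg

290.0 mOsm/kg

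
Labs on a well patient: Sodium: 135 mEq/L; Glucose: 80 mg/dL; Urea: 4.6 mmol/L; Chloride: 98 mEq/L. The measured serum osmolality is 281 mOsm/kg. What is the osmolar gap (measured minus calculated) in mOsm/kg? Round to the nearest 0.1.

2.0 mOsm/kg

Calculated osmolality = 2·Na + glucose/18 + urea
= 2·135 + 80/18 + 4.6
= 270 + 4.44 + 4.60
= 279.04 mOsm/kg ≈ 279.0 mOsm/kg
Osmolar gap = measured − calculated = 281 − 279.0 = 2.0 mOsm/kg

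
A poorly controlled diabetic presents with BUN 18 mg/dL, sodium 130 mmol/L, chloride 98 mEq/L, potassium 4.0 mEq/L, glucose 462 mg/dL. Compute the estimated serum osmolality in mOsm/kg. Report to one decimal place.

292.1 mOsm/kg

Calculated osmolality = 2·Na + glucose/18 + BUN/2.8
= 2·130 + 462/18 + 18/2.8
= 260 + 25.67 + 6.43
= 292.1 mOsm/kg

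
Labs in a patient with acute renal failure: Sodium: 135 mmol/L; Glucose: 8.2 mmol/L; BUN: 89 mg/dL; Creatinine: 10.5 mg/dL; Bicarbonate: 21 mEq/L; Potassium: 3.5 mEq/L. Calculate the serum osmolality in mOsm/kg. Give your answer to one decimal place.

310.0 mOsm/kg

Calculated osmolality = 2·Na + glucose + BUN/2.8
= 2·135 + 8.2 + 89/2.8
= 270 + 8.20 + 31.79
= 309.99 mOsm/kg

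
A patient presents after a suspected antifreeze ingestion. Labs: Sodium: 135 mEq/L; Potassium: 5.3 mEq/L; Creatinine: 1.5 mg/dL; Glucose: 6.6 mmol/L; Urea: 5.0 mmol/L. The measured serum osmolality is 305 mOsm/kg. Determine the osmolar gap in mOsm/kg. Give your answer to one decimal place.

Calculated osmolality = 2·Na + glucose + urea
= 2·135 + 6.6 + 5
= 270 + 6.60 + 5
= 281.6 mOsm/kg ≈ 281.6 mOsm/kg
Osmolar gap = measured − calculated = 305 − 281.6 = 23.4 mOsm/kg

23.4 mOsm/kg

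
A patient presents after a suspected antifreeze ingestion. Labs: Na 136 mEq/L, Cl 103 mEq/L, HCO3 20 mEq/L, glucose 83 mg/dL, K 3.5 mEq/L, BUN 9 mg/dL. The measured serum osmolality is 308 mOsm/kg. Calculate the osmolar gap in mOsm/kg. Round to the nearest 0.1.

28.2 mOsm/kg

Calculated osmolality = 2·Na + glucose/18 + BUN/2.8
= 2·136 + 83/18 + 9/2.8
= 272 + 4.61 + 3.21
= 279.82 mOsm/kg ≈ 279.8 mOsm/kg
Osmolar gap = measured − calculated = 308 − 279.8 = 28.2 mOsm/kg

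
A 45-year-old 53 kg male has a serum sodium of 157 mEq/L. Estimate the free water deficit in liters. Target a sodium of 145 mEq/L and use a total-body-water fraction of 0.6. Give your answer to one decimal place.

2.6 L

TBW = 0.6 · 53 = 31.8 L
Free water deficit = TBW · (Na/145 − 1)
= 31.8 · (157/145 − 1)
= 31.8 · 0.0828
= 2.63 L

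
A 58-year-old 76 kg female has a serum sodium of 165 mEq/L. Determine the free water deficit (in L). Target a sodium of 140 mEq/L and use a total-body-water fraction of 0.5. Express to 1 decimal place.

TBW = 0.5 · 76 = 38 L
Free water deficit = TBW · (Na/140 − 1)
= 38 · (165/140 − 1)
= 38 · 0.1786
= 6.79 L

6.8 L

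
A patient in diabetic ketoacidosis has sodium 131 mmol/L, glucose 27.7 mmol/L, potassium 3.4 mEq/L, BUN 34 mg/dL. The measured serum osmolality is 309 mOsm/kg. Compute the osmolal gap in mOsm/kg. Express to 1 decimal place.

7.2 mOsm/kg

Calculated osmolality = 2·Na + glucose + BUN/2.8
= 2·131 + 27.7 + 34/2.8
= 262 + 27.70 + 12.14
= 301.84 mOsm/kg ≈ 301.8 mOsm/kg
Osmolar gap = measured − calculated = 309 − 301.8 = 7.2 mOsm/kg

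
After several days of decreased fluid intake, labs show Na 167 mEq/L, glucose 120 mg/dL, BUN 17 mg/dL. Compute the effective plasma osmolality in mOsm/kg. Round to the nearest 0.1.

340.7 mOsm/kg

Effective osmolality excludes urea (freely permeant across cell membranes):
2·Na + glucose/18
= 2·167 + 120/18
= 334 + 6.67
= 340.67 mOsm/kg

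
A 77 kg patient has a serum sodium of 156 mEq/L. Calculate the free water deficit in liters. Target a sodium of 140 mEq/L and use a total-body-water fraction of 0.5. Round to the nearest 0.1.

TBW = 0.5 · 77 = 38.5 L
Free water deficit = TBW · (Na/140 − 1)
= 38.5 · (156/140 − 1)
= 38.5 · 0.1143
= 4.4 L

4.4 L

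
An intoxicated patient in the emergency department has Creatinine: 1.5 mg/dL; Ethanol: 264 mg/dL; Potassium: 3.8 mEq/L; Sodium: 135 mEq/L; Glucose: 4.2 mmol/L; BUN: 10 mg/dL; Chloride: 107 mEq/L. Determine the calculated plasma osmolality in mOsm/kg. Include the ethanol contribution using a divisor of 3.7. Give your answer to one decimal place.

Calculated osmolality = 2·Na + glucose + BUN/2.8 + ethanol/3.7
= 2·135 + 4.2 + 10/2.8 + 264/3.7
= 270 + 4.20 + 3.57 + 71.35
= 349.12 mOsm/kg

349.1 mOsm/kg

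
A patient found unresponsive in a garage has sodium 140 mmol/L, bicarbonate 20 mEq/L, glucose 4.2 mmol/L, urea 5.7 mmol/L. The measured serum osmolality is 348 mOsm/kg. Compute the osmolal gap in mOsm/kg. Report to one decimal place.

58.1 mOsm/kg

Calculated osmolality = 2·Na + glucose + urea
= 2·140 + 4.2 + 5.7
= 280 + 4.20 + 5.70
= 289.9 mOsm/kg ≈ 289.9 mOsm/kg
Osmolar gap = measured − calculated = 348 − 289.9 = 58.1 mOsm/kg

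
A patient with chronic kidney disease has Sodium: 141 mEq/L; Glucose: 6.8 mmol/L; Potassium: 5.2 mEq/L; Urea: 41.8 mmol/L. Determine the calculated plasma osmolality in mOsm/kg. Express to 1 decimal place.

Calculated osmolality = 2·Na + glucose + urea
= 2·141 + 6.8 + 41.8
= 282 + 6.80 + 41.80
= 330.6 mOsm/kg

330.6 mOsm/kg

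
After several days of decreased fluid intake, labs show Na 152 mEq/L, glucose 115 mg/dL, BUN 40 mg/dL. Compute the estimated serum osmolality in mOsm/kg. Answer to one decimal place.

324.7 mOsm/kg

Calculated osmolality = 2·Na + glucose/18 + BUN/2.8
= 2·152 + 115/18 + 40/2.8
= 304 + 6.39 + 14.29
= 324.68 mOsm/kg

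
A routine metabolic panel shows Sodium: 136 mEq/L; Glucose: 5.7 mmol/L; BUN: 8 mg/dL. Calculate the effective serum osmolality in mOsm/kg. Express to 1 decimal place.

277.7 mOsm/kg

Effective osmolality excludes urea (freely permeant across cell membranes):
2·Na + glucose
= 2·136 + 5.7
= 272 + 5.7
= 277.7 mOsm/kg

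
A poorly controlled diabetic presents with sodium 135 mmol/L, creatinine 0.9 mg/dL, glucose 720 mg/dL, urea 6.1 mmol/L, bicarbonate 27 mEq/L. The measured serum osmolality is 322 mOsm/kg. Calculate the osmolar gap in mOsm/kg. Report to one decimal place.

Calculated osmolality = 2·Na + glucose/18 + urea
= 2·135 + 720/18 + 6.1
= 270 + 40 + 6.10
= 316.1 mOsm/kg ≈ 316.1 mOsm/kg
Osmolar gap = measured − calculated = 322 − 316.1 = 5.9 mOsm/kg

5.9 mOsm/kg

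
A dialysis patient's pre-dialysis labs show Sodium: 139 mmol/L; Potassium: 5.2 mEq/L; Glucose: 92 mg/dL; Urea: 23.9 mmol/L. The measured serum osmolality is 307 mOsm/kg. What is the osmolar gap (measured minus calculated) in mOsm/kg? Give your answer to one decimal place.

0.0 mOsm/kg

Calculated osmolality = 2·Na + glucose/18 + urea
= 2·139 + 92/18 + 23.9
= 278 + 5.11 + 23.90
= 307.01 mOsm/kg ≈ 307.0 mOsm/kg
Osmolar gap = measured − calculated = 307 − 307.0 = 0.0 mOsm/kg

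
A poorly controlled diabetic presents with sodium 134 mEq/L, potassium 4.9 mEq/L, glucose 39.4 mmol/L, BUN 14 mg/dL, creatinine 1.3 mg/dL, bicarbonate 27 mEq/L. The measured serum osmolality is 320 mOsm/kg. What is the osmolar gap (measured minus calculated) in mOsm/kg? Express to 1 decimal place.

7.6 mOsm/kg

Calculated osmolality = 2·Na + glucose + BUN/2.8
= 2·134 + 39.4 + 14/2.8
= 268 + 39.40 + 5
= 312.4 mOsm/kg ≈ 312.4 mOsm/kg
Osmolar gap = measured − calculated = 320 − 312.4 = 7.6 mOsm/kg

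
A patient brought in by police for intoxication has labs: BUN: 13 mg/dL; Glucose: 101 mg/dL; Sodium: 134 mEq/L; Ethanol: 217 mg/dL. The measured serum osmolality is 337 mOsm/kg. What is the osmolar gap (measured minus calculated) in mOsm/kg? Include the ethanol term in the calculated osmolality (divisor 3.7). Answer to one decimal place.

Calculated osmolality = 2·Na + glucose/18 + BUN/2.8 + ethanol/3.7
= 2·134 + 101/18 + 13/2.8 + 217/3.7
= 268 + 5.61 + 4.64 + 58.65
= 336.9 mOsm/kg ≈ 336.9 mOsm/kg
Osmolar gap = measured − calculated = 337 − 336.9 = 0.1 mOsm/kg

0.1 mOsm/kg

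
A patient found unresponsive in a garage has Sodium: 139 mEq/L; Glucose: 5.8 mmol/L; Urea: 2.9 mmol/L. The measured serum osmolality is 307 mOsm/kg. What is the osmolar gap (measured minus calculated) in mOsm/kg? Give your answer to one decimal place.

Calculated osmolality = 2·Na + glucose + urea
= 2·139 + 5.8 + 2.9
= 278 + 5.80 + 2.90
= 286.7 mOsm/kg ≈ 286.7 mOsm/kg
Osmolar gap = measured − calculated = 307 − 286.7 = 20.3 mOsm/kg

20.3 mOsm/kg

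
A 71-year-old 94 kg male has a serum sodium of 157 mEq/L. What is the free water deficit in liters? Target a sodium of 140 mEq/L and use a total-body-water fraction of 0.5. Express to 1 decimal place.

TBW = 0.5 · 94 = 47 L
Free water deficit = TBW · (Na/140 − 1)
= 47 · (157/140 − 1)
= 47 · 0.1214
= 5.71 L

5.7 L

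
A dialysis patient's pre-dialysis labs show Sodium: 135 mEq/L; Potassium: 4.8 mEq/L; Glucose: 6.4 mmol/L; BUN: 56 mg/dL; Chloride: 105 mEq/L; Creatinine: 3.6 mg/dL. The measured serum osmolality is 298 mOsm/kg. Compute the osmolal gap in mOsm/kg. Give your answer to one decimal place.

Calculated osmolality = 2·Na + glucose + BUN/2.8
= 2·135 + 6.4 + 56/2.8
= 270 + 6.40 + 20
= 296.4 mOsm/kg ≈ 296.4 mOsm/kg
Osmolar gap = measured − calculated = 298 − 296.4 = 1.6 mOsm/kg

1.6 mOsm/kg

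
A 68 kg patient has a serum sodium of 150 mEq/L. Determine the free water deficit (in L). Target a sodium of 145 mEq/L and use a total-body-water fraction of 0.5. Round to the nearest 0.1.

TBW = 0.5 · 68 = 34 L
Free water deficit = TBW · (Na/145 − 1)
= 34 · (150/145 − 1)
= 34 · 0.0345
= 1.17 L

1.2 L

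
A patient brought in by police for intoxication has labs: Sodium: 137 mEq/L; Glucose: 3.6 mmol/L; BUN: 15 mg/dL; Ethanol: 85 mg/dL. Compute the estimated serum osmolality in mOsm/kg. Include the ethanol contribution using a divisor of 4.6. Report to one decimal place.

Calculated osmolality = 2·Na + glucose + BUN/2.8 + ethanol/4.6
= 2·137 + 3.6 + 15/2.8 + 85/4.6
= 274 + 3.60 + 5.36 + 18.48
= 301.44 mOsm/kg

301.4 mOsm/kg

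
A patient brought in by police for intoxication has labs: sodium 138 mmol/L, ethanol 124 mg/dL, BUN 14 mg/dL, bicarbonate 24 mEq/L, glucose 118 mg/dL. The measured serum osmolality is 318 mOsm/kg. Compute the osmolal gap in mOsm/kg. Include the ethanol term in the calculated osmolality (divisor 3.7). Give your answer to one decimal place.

-3.1 mOsm/kg

Calculated osmolality = 2·Na + glucose/18 + BUN/2.8 + ethanol/3.7
= 2·138 + 118/18 + 14/2.8 + 124/3.7
= 276 + 6.56 + 5 + 33.51
= 321.07 mOsm/kg ≈ 321.1 mOsm/kg
Osmolar gap = measured − calculated = 318 − 321.1 = -3.1 mOsm/kg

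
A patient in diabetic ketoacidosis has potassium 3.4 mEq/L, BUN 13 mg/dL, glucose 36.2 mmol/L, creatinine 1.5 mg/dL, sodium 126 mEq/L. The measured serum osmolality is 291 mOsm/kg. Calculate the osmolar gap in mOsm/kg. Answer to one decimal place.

-1.8 mOsm/kg

Calculated osmolality = 2·Na + glucose + BUN/2.8
= 2·126 + 36.2 + 13/2.8
= 252 + 36.20 + 4.64
= 292.84 mOsm/kg ≈ 292.8 mOsm/kg
Osmolar gap = measured − calculated = 291 − 292.8 = -1.8 mOsm/kg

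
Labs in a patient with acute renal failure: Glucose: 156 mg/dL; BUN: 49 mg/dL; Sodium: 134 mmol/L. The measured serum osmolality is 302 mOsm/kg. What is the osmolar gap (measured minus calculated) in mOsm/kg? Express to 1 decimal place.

7.8 mOsm/kg

Calculated osmolality = 2·Na + glucose/18 + BUN/2.8
= 2·134 + 156/18 + 49/2.8
= 268 + 8.67 + 17.50
= 294.17 mOsm/kg ≈ 294.2 mOsm/kg
Osmolar gap = measured − calculated = 302 − 294.2 = 7.8 mOsm/kg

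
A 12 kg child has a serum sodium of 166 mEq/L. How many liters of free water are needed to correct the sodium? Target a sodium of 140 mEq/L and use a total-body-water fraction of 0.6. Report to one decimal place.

1.3 L

TBW = 0.6 · 12 = 7.2 L
Free water deficit = TBW · (Na/140 − 1)
= 7.2 · (166/140 − 1)
= 7.2 · 0.1857
= 1.34 L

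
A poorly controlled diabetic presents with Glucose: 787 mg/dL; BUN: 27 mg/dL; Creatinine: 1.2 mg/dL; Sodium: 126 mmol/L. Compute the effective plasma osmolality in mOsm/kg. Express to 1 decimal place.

295.7 mOsm/kg

Effective osmolality excludes urea (freely permeant across cell membranes):
2·Na + glucose/18
= 2·126 + 787/18
= 252 + 43.72
= 295.72 mOsm/kg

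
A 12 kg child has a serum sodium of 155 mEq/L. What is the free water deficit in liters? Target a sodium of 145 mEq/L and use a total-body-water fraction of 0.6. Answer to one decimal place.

0.5 L

TBW = 0.6 · 12 = 7.2 L
Free water deficit = TBW · (Na/145 − 1)
= 7.2 · (155/145 − 1)
= 7.2 · 0.069
= 0.5 L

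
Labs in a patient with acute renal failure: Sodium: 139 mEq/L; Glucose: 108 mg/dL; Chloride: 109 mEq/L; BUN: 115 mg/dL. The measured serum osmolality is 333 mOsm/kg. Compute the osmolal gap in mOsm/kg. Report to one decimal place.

7.9 mOsm/kg

Calculated osmolality = 2·Na + glucose/18 + BUN/2.8
= 2·139 + 108/18 + 115/2.8
= 278 + 6 + 41.07
= 325.07 mOsm/kg ≈ 325.1 mOsm/kg
Osmolar gap = measured − calculated = 333 − 325.1 = 7.9 mOsm/kg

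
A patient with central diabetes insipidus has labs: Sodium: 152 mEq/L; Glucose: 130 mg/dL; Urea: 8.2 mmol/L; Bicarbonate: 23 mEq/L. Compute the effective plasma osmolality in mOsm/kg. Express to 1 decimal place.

311.2 mOsm/kg

Effective osmolality excludes urea (freely permeant across cell membranes):
2·Na + glucose/18
= 2·152 + 130/18
= 304 + 7.22
= 311.22 mOsm/kg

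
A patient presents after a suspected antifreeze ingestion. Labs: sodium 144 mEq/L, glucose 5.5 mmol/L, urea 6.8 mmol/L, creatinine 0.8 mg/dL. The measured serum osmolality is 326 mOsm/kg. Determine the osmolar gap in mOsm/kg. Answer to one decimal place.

25.7 mOsm/kg

Calculated osmolality = 2·Na + glucose + urea
= 2·144 + 5.5 + 6.8
= 288 + 5.50 + 6.80
= 300.3 mOsm/kg ≈ 300.3 mOsm/kg
Osmolar gap = measured − calculated = 326 − 300.3 = 25.7 mOsm/kg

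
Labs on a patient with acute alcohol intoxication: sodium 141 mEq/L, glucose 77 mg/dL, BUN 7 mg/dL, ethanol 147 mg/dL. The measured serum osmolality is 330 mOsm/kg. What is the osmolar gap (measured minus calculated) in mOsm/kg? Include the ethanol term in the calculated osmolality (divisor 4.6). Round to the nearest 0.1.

9.3 mOsm/kg

Calculated osmolality = 2·Na + glucose/18 + BUN/2.8 + ethanol/4.6
= 2·141 + 77/18 + 7/2.8 + 147/4.6
= 282 + 4.28 + 2.50 + 31.96
= 320.74 mOsm/kg ≈ 320.7 mOsm/kg
Osmolar gap = measured − calculated = 330 − 320.7 = 9.3 mOsm/kg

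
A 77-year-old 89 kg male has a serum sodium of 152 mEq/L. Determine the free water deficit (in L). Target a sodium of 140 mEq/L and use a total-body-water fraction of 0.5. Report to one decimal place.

TBW = 0.5 · 89 = 44.5 L
Free water deficit = TBW · (Na/140 − 1)
= 44.5 · (152/140 − 1)
= 44.5 · 0.0857
= 3.81 L

3.8 L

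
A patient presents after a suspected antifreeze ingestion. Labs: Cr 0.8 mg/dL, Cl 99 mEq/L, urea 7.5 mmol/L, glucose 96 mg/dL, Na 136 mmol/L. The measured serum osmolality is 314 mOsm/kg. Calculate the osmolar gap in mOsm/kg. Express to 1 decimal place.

Calculated osmolality = 2·Na + glucose/18 + urea
= 2·136 + 96/18 + 7.5
= 272 + 5.33 + 7.50
= 284.83 mOsm/kg ≈ 284.8 mOsm/kg
Osmolar gap = measured − calculated = 314 − 284.8 = 29.2 mOsm/kg

29.2 mOsm/kg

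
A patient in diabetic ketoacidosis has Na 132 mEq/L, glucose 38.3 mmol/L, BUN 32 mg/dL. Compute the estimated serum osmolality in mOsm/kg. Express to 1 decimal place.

Calculated osmolality = 2·Na + glucose + BUN/2.8
= 2·132 + 38.3 + 32/2.8
= 264 + 38.30 + 11.43
= 313.73 mOsm/kg

313.7 mOsm/kg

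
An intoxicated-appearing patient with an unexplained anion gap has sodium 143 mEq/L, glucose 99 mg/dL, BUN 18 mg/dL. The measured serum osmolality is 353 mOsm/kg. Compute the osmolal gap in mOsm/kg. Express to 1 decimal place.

Calculated osmolality = 2·Na + glucose/18 + BUN/2.8
= 2·143 + 99/18 + 18/2.8
= 286 + 5.50 + 6.43
= 297.93 mOsm/kg ≈ 297.9 mOsm/kg
Osmolar gap = measured − calculated = 353 − 297.9 = 55.1 mOsm/kg

55.1 mOsm/kg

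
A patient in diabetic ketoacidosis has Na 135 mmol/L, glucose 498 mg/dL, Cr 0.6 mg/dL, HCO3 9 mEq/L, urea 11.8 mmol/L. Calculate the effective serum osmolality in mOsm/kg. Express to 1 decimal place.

Effective osmolality excludes urea (freely permeant across cell membranes):
2·Na + glucose/18
= 2·135 + 498/18
= 270 + 27.67
= 297.67 mOsm/kg

297.7 mOsm/kg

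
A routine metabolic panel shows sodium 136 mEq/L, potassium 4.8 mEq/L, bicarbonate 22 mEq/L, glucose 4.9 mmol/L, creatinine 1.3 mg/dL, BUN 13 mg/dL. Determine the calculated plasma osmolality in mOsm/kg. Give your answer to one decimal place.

Calculated osmolality = 2·Na + glucose + BUN/2.8
= 2·136 + 4.9 + 13/2.8
= 272 + 4.90 + 4.64
= 281.54 mOsm/kg

281.5 mOsm/kg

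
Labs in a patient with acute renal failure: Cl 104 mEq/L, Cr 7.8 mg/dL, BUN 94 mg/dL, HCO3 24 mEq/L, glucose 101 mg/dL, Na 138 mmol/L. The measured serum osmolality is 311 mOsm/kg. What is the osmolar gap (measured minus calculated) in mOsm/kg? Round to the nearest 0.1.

Calculated osmolality = 2·Na + glucose/18 + BUN/2.8
= 2·138 + 101/18 + 94/2.8
= 276 + 5.61 + 33.57
= 315.18 mOsm/kg ≈ 315.2 mOsm/kg
Osmolar gap = measured − calculated = 311 − 315.2 = -4.2 mOsm/kg

-4.2 mOsm/kg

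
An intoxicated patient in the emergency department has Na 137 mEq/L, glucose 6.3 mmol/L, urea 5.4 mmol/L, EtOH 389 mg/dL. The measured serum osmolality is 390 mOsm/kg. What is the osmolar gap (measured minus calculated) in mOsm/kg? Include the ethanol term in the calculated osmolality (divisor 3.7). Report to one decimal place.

Calculated osmolality = 2·Na + glucose + urea + ethanol/3.7
= 2·137 + 6.3 + 5.4 + 389/3.7
= 274 + 6.30 + 5.40 + 105.14
= 390.84 mOsm/kg ≈ 390.8 mOsm/kg
Osmolar gap = measured − calculated = 390 − 390.8 = -0.8 mOsm/kg

-0.8 mOsm/kg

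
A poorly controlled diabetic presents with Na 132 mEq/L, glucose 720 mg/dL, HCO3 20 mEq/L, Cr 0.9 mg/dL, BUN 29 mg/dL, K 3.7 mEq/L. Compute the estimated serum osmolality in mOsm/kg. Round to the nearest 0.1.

Calculated osmolality = 2·Na + glucose/18 + BUN/2.8
= 2·132 + 720/18 + 29/2.8
= 264 + 40 + 10.36
= 314.36 mOsm/kg

314.4 mOsm/kg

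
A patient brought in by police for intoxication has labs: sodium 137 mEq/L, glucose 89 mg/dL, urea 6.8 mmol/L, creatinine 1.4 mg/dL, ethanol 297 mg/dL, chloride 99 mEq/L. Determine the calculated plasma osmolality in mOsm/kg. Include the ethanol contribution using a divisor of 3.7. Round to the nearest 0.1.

Calculated osmolality = 2·Na + glucose/18 + urea + ethanol/3.7
= 2·137 + 89/18 + 6.8 + 297/3.7
= 274 + 4.94 + 6.80 + 80.27
= 366.01 mOsm/kg

366.0 mOsm/kg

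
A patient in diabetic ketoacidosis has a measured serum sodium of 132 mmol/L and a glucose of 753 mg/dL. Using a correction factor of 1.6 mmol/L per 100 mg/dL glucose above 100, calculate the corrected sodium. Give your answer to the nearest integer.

142 mmol/L

Corrected Na = measured Na + 1.6 · (glucose − 100)/100
= 132 + 1.6 · (753 − 100)/100
= 132 + 10.4
= 142.4 mmol/L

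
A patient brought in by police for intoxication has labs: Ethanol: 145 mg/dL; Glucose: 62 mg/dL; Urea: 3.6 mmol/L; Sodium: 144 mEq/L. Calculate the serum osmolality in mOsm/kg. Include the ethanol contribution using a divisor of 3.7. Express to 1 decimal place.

334.2 mOsm/kg

Calculated osmolality = 2·Na + glucose/18 + urea + ethanol/3.7
= 2·144 + 62/18 + 3.6 + 145/3.7
= 288 + 3.44 + 3.60 + 39.19
= 334.23 mOsm/kg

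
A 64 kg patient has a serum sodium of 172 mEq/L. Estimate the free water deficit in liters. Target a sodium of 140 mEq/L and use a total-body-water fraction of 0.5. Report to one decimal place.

TBW = 0.5 · 64 = 32 L
Free water deficit = TBW · (Na/140 − 1)
= 32 · (172/140 − 1)
= 32 · 0.2286
= 7.32 L

7.3 L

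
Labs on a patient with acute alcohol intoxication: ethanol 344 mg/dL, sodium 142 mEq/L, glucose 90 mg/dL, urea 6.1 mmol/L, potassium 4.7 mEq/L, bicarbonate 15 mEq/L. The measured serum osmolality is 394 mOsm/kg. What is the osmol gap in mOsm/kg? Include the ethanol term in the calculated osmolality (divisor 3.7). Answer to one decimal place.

5.9 mOsm/kg

Calculated osmolality = 2·Na + glucose/18 + urea + ethanol/3.7
= 2·142 + 90/18 + 6.1 + 344/3.7
= 284 + 5 + 6.10 + 92.97
= 388.07 mOsm/kg ≈ 388.1 mOsm/kg
Osmolar gap = measured − calculated = 394 − 388.1 = 5.9 mOsm/kg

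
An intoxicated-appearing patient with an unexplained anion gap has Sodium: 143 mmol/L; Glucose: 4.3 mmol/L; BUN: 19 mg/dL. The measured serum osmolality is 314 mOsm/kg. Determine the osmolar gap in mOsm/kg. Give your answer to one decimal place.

Calculated osmolality = 2·Na + glucose + BUN/2.8
= 2·143 + 4.3 + 19/2.8
= 286 + 4.30 + 6.79
= 297.09 mOsm/kg ≈ 297.1 mOsm/kg
Osmolar gap = measured − calculated = 314 − 297.1 = 16.9 mOsm/kg

16.9 mOsm/kg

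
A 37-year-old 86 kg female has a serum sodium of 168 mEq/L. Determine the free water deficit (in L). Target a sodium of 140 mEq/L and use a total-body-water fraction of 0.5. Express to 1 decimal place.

TBW = 0.5 · 86 = 43 L
Free water deficit = TBW · (Na/140 − 1)
= 43 · (168/140 − 1)
= 43 · 0.2
= 8.6 L

8.6 L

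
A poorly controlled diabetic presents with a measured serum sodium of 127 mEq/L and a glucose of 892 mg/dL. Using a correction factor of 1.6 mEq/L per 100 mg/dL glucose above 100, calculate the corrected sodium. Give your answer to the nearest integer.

140 mEq/L

Corrected Na = measured Na + 1.6 · (glucose − 100)/100
= 127 + 1.6 · (892 − 100)/100
= 127 + 12.7
= 139.7 mEq/L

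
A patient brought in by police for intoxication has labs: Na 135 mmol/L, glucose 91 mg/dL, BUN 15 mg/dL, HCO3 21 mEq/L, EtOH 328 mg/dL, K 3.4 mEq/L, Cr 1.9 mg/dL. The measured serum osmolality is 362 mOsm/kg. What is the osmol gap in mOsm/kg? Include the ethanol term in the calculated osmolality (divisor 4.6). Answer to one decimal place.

Calculated osmolality = 2·Na + glucose/18 + BUN/2.8 + ethanol/4.6
= 2·135 + 91/18 + 15/2.8 + 328/4.6
= 270 + 5.06 + 5.36 + 71.30
= 351.72 mOsm/kg ≈ 351.7 mOsm/kg
Osmolar gap = measured − calculated = 362 − 351.7 = 10.3 mOsm/kg

10.3 mOsm/kg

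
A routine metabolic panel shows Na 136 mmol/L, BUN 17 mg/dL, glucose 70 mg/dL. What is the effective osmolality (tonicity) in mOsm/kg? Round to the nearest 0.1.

Effective osmolality excludes urea (freely permeant across cell membranes):
2·Na + glucose/18
= 2·136 + 70/18
= 272 + 3.89
= 275.89 mOsm/kg

275.9 mOsm/kg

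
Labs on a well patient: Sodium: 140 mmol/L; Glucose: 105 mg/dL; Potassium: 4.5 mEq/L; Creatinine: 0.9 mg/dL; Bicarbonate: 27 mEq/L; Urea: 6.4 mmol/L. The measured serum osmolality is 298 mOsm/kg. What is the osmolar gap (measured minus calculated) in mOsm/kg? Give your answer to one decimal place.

5.8 mOsm/kg

Calculated osmolality = 2·Na + glucose/18 + urea
= 2·140 + 105/18 + 6.4
= 280 + 5.83 + 6.40
= 292.23 mOsm/kg ≈ 292.2 mOsm/kg
Osmolar gap = measured − calculated = 298 − 292.2 = 5.8 mOsm/kg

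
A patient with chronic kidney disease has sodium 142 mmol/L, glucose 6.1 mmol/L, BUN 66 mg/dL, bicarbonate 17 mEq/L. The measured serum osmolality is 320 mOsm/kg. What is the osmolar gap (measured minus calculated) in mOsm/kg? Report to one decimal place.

6.3 mOsm/kg

Calculated osmolality = 2·Na + glucose + BUN/2.8
= 2·142 + 6.1 + 66/2.8
= 284 + 6.10 + 23.57
= 313.67 mOsm/kg ≈ 313.7 mOsm/kg
Osmolar gap = measured − calculated = 320 − 313.7 = 6.3 mOsm/kg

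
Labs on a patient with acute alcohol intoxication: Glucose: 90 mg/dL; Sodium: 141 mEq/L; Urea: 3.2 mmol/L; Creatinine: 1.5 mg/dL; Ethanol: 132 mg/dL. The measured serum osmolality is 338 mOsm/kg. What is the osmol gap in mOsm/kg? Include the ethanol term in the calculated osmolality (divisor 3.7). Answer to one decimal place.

Calculated osmolality = 2·Na + glucose/18 + urea + ethanol/3.7
= 2·141 + 90/18 + 3.2 + 132/3.7
= 282 + 5 + 3.20 + 35.68
= 325.88 mOsm/kg ≈ 325.9 mOsm/kg
Osmolar gap = measured − calculated = 338 − 325.9 = 12.1 mOsm/kg

12.1 mOsm/kg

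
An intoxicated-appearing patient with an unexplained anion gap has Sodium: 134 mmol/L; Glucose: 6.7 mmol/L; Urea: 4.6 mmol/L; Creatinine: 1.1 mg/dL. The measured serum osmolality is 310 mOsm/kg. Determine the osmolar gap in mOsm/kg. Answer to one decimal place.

30.7 mOsm/kg

Calculated osmolality = 2·Na + glucose + urea
= 2·134 + 6.7 + 4.6
= 268 + 6.70 + 4.60
= 279.3 mOsm/kg ≈ 279.3 mOsm/kg
Osmolar gap = measured − calculated = 310 − 279.3 = 30.7 mOsm/kg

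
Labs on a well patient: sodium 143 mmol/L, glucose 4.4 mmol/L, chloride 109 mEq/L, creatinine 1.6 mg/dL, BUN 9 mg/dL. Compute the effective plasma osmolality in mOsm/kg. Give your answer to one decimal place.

Effective osmolality excludes urea (freely permeant across cell membranes):
2·Na + glucose
= 2·143 + 4.4
= 286 + 4.4
= 290.4 mOsm/kg

290.4 mOsm/kg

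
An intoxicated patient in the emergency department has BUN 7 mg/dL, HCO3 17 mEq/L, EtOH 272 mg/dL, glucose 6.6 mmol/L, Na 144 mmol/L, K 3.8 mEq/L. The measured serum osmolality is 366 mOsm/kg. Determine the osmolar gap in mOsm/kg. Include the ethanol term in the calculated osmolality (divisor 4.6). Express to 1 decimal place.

9.8 mOsm/kg

Calculated osmolality = 2·Na + glucose + BUN/2.8 + ethanol/4.6
= 2·144 + 6.6 + 7/2.8 + 272/4.6
= 288 + 6.60 + 2.50 + 59.13
= 356.23 mOsm/kg ≈ 356.2 mOsm/kg
Osmolar gap = measured − calculated = 366 − 356.2 = 9.8 mOsm/kg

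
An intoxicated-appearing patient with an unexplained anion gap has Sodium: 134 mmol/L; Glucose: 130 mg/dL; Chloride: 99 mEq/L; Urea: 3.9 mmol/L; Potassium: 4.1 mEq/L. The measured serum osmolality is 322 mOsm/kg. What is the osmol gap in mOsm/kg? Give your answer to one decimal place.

Calculated osmolality = 2·Na + glucose/18 + urea
= 2·134 + 130/18 + 3.9
= 268 + 7.22 + 3.90
= 279.12 mOsm/kg ≈ 279.1 mOsm/kg
Osmolar gap = measured − calculated = 322 − 279.1 = 42.9 mOsm/kg

42.9 mOsm/kg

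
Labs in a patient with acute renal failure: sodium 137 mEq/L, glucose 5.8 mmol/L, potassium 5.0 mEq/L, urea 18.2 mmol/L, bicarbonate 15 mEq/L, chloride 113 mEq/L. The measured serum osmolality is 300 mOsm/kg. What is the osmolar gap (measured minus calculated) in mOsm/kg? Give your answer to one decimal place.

Calculated osmolality = 2·Na + glucose + urea
= 2·137 + 5.8 + 18.2
= 274 + 5.80 + 18.20
= 298 mOsm/kg ≈ 298.0 mOsm/kg
Osmolar gap = measured − calculated = 300 − 298.0 = 2.0 mOsm/kg

2.0 mOsm/kg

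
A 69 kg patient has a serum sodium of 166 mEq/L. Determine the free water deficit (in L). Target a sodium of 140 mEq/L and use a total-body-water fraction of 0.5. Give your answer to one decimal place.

6.4 L

TBW = 0.5 · 69 = 34.5 L
Free water deficit = TBW · (Na/140 − 1)
= 34.5 · (166/140 − 1)
= 34.5 · 0.1857
= 6.41 L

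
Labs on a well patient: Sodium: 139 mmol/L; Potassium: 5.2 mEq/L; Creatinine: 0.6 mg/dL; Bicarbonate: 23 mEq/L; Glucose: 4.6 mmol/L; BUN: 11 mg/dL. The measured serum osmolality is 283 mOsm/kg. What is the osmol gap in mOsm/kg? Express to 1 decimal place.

-3.5 mOsm/kg

Calculated osmolality = 2·Na + glucose + BUN/2.8
= 2·139 + 4.6 + 11/2.8
= 278 + 4.60 + 3.93
= 286.53 mOsm/kg ≈ 286.5 mOsm/kg
Osmolar gap = measured − calculated = 283 − 286.5 = -3.5 mOsm/kg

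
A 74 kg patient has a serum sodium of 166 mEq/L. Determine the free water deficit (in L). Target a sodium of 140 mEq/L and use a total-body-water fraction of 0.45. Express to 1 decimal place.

TBW = 0.45 · 74 = 33.3 L
Free water deficit = TBW · (Na/140 − 1)
= 33.3 · (166/140 − 1)
= 33.3 · 0.1857
= 6.18 L

6.2 L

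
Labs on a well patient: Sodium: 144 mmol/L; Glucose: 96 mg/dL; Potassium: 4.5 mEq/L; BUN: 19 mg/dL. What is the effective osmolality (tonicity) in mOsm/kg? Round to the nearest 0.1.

293.3 mOsm/kg

Effective osmolality excludes urea (freely permeant across cell membranes):
2·Na + glucose/18
= 2·144 + 96/18
= 288 + 5.33
= 293.33 mOsm/kg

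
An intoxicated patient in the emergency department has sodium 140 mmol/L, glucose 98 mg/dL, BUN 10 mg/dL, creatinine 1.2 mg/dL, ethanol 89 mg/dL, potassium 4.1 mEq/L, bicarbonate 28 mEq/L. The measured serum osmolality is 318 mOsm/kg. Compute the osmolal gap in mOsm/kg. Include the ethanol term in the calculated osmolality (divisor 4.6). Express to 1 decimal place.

Calculated osmolality = 2·Na + glucose/18 + BUN/2.8 + ethanol/4.6
= 2·140 + 98/18 + 10/2.8 + 89/4.6
= 280 + 5.44 + 3.57 + 19.35
= 308.36 mOsm/kg ≈ 308.4 mOsm/kg
Osmolar gap = measured − calculated = 318 − 308.4 = 9.6 mOsm/kg

9.6 mOsm/kg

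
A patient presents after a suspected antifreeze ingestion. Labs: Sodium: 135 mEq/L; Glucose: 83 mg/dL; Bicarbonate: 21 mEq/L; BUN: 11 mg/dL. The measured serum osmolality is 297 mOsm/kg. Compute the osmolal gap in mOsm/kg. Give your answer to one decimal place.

Calculated osmolality = 2·Na + glucose/18 + BUN/2.8
= 2·135 + 83/18 + 11/2.8
= 270 + 4.61 + 3.93
= 278.54 mOsm/kg ≈ 278.5 mOsm/kg
Osmolar gap = measured − calculated = 297 − 278.5 = 18.5 mOsm/kg

18.5 mOsm/kg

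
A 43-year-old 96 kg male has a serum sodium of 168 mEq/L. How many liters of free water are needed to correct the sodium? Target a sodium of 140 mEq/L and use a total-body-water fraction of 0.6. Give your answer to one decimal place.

11.5 L

TBW = 0.6 · 96 = 57.6 L
Free water deficit = TBW · (Na/140 − 1)
= 57.6 · (168/140 − 1)
= 57.6 · 0.2
= 11.52 L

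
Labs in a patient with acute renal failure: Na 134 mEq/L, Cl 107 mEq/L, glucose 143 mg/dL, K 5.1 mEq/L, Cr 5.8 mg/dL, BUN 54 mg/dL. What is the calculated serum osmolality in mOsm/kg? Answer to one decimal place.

295.2 mOsm/kg

Calculated osmolality = 2·Na + glucose/18 + BUN/2.8
= 2·134 + 143/18 + 54/2.8
= 268 + 7.94 + 19.29
= 295.23 mOsm/kg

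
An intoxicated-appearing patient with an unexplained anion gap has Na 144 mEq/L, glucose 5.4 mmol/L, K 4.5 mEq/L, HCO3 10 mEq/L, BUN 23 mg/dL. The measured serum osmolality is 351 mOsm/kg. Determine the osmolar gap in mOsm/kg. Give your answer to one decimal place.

Calculated osmolality = 2·Na + glucose + BUN/2.8
= 2·144 + 5.4 + 23/2.8
= 288 + 5.40 + 8.21
= 301.61 mOsm/kg ≈ 301.6 mOsm/kg
Osmolar gap = measured − calculated = 351 − 301.6 = 49.4 mOsm/kg

49.4 mOsm/kg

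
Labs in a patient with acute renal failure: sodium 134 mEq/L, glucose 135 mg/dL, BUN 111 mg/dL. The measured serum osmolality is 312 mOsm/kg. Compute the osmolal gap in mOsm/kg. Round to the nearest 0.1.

Calculated osmolality = 2·Na + glucose/18 + BUN/2.8
= 2·134 + 135/18 + 111/2.8
= 268 + 7.50 + 39.64
= 315.14 mOsm/kg ≈ 315.1 mOsm/kg
Osmolar gap = measured − calculated = 312 − 315.1 = -3.1 mOsm/kg

-3.1 mOsm/kg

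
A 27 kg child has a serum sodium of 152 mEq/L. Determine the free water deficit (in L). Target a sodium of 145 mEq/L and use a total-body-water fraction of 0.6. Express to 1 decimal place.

TBW = 0.6 · 27 = 16.2 L
Free water deficit = TBW · (Na/145 − 1)
= 16.2 · (152/145 − 1)
= 16.2 · 0.0483
= 0.78 L

0.8 L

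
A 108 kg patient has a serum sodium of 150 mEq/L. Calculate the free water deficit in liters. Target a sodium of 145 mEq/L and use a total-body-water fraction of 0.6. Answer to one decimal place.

TBW = 0.6 · 108 = 64.8 L
Free water deficit = TBW · (Na/145 − 1)
= 64.8 · (150/145 − 1)
= 64.8 · 0.0345
= 2.24 L

2.2 L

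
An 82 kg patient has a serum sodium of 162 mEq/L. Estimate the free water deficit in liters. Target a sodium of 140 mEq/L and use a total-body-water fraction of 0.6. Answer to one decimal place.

TBW = 0.6 · 82 = 49.2 L
Free water deficit = TBW · (Na/140 − 1)
= 49.2 · (162/140 − 1)
= 49.2 · 0.1571
= 7.73 L

7.7 L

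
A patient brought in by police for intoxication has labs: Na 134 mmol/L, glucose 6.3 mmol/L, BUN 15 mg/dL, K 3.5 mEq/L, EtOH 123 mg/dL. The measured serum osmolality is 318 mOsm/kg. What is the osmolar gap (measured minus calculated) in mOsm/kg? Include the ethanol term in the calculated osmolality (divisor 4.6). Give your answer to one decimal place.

11.6 mOsm/kg

Calculated osmolality = 2·Na + glucose + BUN/2.8 + ethanol/4.6
= 2·134 + 6.3 + 15/2.8 + 123/4.6
= 268 + 6.30 + 5.36 + 26.74
= 306.4 mOsm/kg ≈ 306.4 mOsm/kg
Osmolar gap = measured − calculated = 318 − 306.4 = 11.6 mOsm/kg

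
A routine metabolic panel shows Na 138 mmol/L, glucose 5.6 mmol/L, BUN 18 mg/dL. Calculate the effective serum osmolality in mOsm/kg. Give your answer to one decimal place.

281.6 mOsm/kg

Effective osmolality excludes urea (freely permeant across cell membranes):
2·Na + glucose
= 2·138 + 5.6
= 276 + 5.6
= 281.6 mOsm/kg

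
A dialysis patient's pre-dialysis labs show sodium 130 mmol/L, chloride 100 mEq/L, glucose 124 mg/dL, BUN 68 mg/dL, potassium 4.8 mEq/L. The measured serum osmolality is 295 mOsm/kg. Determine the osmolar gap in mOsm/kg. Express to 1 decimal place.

3.8 mOsm/kg

Calculated osmolality = 2·Na + glucose/18 + BUN/2.8
= 2·130 + 124/18 + 68/2.8
= 260 + 6.89 + 24.29
= 291.18 mOsm/kg ≈ 291.2 mOsm/kg
Osmolar gap = measured − calculated = 295 − 291.2 = 3.8 mOsm/kg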